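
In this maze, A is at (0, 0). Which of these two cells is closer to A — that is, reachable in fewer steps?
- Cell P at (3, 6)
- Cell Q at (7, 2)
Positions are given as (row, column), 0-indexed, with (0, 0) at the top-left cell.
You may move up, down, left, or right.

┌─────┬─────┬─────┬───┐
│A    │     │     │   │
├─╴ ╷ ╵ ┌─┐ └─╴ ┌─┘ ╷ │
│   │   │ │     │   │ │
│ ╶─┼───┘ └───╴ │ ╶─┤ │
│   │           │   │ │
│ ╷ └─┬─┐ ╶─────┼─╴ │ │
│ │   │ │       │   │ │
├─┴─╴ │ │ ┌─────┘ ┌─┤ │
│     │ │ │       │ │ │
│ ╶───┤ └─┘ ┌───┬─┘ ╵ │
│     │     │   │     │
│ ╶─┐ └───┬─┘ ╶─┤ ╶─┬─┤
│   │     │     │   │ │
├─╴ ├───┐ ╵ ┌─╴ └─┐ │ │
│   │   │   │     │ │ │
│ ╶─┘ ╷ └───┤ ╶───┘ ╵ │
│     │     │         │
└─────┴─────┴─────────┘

Shortest path A → P at (3, 6): 17 steps
Shortest path A → Q at (7, 2): 19 steps

P is closer (17 steps vs 19 steps).

Path to P:

┌─────┬─────┬─────┬───┐
│A → ↓│↱ → ↓│     │   │
├─╴ ╷ ╵ ┌─┐ └─╴ ┌─┘ ╷ │
│   │↳ ↑│ │↳ → ↓│   │ │
│ ╶─┼───┘ └───╴ │ ╶─┤ │
│   │    ↓ ← ← ↲│   │ │
│ ╷ └─┬─┐ ╶─────┼─╴ │ │
│ │   │ │↳ → P  │   │ │
├─┴─╴ │ │ ┌─────┘ ┌─┤ │
│     │ │ │       │ │ │
│ ╶───┤ └─┘ ┌───┬─┘ ╵ │
│     │     │   │     │
│ ╶─┐ └───┬─┘ ╶─┤ ╶─┬─┤
│   │     │     │   │ │
├─╴ ├───┐ ╵ ┌─╴ └─┐ │ │
│   │   │   │     │ │ │
│ ╶─┘ ╷ └───┤ ╶───┘ ╵ │
│     │     │         │
└─────┴─────┴─────────┘

Path to Q:

┌─────┬─────┬─────┬───┐
│A ↓  │     │     │   │
├─╴ ╷ ╵ ┌─┐ └─╴ ┌─┘ ╷ │
│↓ ↲│   │ │     │   │ │
│ ╶─┼───┘ └───╴ │ ╶─┤ │
│↳ ↓│           │   │ │
│ ╷ └─┬─┐ ╶─────┼─╴ │ │
│ │↳ ↓│ │       │   │ │
├─┴─╴ │ │ ┌─────┘ ┌─┤ │
│↓ ← ↲│ │ │       │ │ │
│ ╶───┤ └─┘ ┌───┬─┘ ╵ │
│↓    │     │   │     │
│ ╶─┐ └───┬─┘ ╶─┤ ╶─┬─┤
│↳ ↓│     │     │   │ │
├─╴ ├───┐ ╵ ┌─╴ └─┐ │ │
│↓ ↲│Q  │   │     │ │ │
│ ╶─┘ ╷ └───┤ ╶───┘ ╵ │
│↳ → ↑│     │         │
└─────┴─────┴─────────┘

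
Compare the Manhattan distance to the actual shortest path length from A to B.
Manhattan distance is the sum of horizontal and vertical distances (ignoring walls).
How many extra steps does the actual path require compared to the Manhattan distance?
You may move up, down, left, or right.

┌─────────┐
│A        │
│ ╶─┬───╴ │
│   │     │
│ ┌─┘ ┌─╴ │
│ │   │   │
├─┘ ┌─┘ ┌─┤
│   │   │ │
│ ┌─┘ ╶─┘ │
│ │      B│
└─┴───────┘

Manhattan distance: |4 - 0| + |4 - 0| = 8
Actual path length: 12
Extra steps: 12 - 8 = 4

Solution:

┌─────────┐
│A → → → ↓│
│ ╶─┬───╴ │
│   │    ↓│
│ ┌─┘ ┌─╴ │
│ │   │↓ ↲│
├─┘ ┌─┘ ┌─┤
│   │↓ ↲│ │
│ ┌─┘ ╶─┘ │
│ │  ↳ → B│
└─┴───────┘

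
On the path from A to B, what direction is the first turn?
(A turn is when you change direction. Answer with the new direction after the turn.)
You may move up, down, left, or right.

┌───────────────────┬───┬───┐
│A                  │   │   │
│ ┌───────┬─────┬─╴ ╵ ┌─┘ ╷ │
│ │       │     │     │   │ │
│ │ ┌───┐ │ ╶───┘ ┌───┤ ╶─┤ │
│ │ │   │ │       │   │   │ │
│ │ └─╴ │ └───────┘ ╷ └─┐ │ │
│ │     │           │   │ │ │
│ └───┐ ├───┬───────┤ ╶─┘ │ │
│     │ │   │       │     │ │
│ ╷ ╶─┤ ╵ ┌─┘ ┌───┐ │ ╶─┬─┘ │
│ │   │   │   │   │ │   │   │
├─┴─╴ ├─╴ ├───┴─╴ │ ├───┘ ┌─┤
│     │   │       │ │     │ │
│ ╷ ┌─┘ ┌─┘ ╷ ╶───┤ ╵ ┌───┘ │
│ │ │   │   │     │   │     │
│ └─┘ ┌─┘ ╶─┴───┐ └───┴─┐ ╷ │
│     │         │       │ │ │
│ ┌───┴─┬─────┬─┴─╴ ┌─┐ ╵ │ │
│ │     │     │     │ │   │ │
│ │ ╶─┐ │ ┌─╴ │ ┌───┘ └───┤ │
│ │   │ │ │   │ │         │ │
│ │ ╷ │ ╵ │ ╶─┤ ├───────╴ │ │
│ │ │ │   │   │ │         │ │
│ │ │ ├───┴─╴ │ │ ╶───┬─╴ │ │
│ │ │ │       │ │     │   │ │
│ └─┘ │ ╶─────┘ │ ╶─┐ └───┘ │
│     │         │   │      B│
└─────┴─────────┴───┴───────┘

Directions: down, down, down, down, right, down, right, down, left, left, down, down, down, down, down, down, down, right, right, up, up, up, left, up, right, right, down, down, right, up, up, right, right, down, left, down, right, down, left, left, left, down, right, right, right, right, up, up, up, up, right, right, up, right, right, down, right, up, up, right, down, down, down, down, down, down
First turn direction: right

Solution:

┌───────────────────┬───┬───┐
│A                  │   │   │
│ ┌───────┬─────┬─╴ ╵ ┌─┘ ╷ │
│↓│       │     │     │   │ │
│ │ ┌───┐ │ ╶───┘ ┌───┤ ╶─┤ │
│↓│ │   │ │       │   │   │ │
│ │ └─╴ │ └───────┘ ╷ └─┐ │ │
│↓│     │           │   │ │ │
│ └───┐ ├───┬───────┤ ╶─┘ │ │
│↳ ↓  │ │   │       │     │ │
│ ╷ ╶─┤ ╵ ┌─┘ ┌───┐ │ ╶─┬─┘ │
│ │↳ ↓│   │   │   │ │   │   │
├─┴─╴ ├─╴ ├───┴─╴ │ ├───┘ ┌─┤
│↓ ← ↲│   │       │ │     │ │
│ ╷ ┌─┘ ┌─┘ ╷ ╶───┤ ╵ ┌───┘ │
│↓│ │   │   │     │   │  ↱ ↓│
│ └─┘ ┌─┘ ╶─┴───┐ └───┴─┐ ╷ │
│↓    │         │  ↱ → ↓│↑│↓│
│ ┌───┴─┬─────┬─┴─╴ ┌─┐ ╵ │ │
│↓│↱ → ↓│↱ → ↓│↱ → ↑│ │↳ ↑│↓│
│ │ ╶─┐ │ ┌─╴ │ ┌───┘ └───┤ │
│↓│↑ ↰│↓│↑│↓ ↲│↑│         │↓│
│ │ ╷ │ ╵ │ ╶─┤ ├───────╴ │ │
│↓│ │↑│↳ ↑│↳ ↓│↑│         │↓│
│ │ │ ├───┴─╴ │ │ ╶───┬─╴ │ │
│↓│ │↑│↓ ← ← ↲│↑│     │   │↓│
│ └─┘ │ ╶─────┘ │ ╶─┐ └───┘ │
│↳ → ↑│↳ → → → ↑│   │      B│
└─────┴─────────┴───┴───────┘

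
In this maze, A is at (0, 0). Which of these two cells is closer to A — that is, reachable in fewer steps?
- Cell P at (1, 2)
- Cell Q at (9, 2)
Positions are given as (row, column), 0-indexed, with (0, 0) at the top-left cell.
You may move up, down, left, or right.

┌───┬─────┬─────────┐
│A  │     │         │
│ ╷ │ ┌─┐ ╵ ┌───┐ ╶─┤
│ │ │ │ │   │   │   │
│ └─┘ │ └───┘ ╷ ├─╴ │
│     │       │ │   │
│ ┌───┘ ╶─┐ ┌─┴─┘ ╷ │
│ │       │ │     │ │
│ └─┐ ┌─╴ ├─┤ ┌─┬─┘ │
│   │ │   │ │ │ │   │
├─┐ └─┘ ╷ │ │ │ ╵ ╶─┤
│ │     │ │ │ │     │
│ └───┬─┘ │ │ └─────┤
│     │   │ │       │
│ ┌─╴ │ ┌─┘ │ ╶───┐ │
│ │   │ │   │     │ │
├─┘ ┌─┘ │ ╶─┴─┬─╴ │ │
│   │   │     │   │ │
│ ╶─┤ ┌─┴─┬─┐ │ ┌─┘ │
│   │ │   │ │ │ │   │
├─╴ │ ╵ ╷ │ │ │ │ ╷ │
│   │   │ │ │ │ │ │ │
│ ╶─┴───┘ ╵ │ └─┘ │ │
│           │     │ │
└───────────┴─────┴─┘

Shortest path A → P at (1, 2): 5 steps
Shortest path A → Q at (9, 2): 17 steps

P is closer (5 steps vs 17 steps).

Path to P:

┌───┬─────┬─────────┐
│A  │     │         │
│ ╷ │ ┌─┐ ╵ ┌───┐ ╶─┤
│↓│ │P│ │   │   │   │
│ └─┘ │ └───┘ ╷ ├─╴ │
│↳ → ↑│       │ │   │
│ ┌───┘ ╶─┐ ┌─┴─┘ ╷ │
│ │       │ │     │ │
│ └─┐ ┌─╴ ├─┤ ┌─┬─┘ │
│   │ │   │ │ │ │   │
├─┐ └─┘ ╷ │ │ │ ╵ ╶─┤
│ │     │ │ │ │     │
│ └───┬─┘ │ │ └─────┤
│     │   │ │       │
│ ┌─╴ │ ┌─┘ │ ╶───┐ │
│ │   │ │   │     │ │
├─┘ ┌─┘ │ ╶─┴─┬─╴ │ │
│   │   │     │   │ │
│ ╶─┤ ┌─┴─┬─┐ │ ┌─┘ │
│   │ │   │ │ │ │   │
├─╴ │ ╵ ╷ │ │ │ │ ╷ │
│   │   │ │ │ │ │ │ │
│ ╶─┴───┘ ╵ │ └─┘ │ │
│           │     │ │
└───────────┴─────┴─┘

Path to Q:

┌───┬─────┬─────────┐
│A  │     │         │
│ ╷ │ ┌─┐ ╵ ┌───┐ ╶─┤
│↓│ │ │ │   │   │   │
│ └─┘ │ └───┘ ╷ ├─╴ │
│↓    │       │ │   │
│ ┌───┘ ╶─┐ ┌─┴─┘ ╷ │
│↓│       │ │     │ │
│ └─┐ ┌─╴ ├─┤ ┌─┬─┘ │
│↳ ↓│ │↱ ↓│ │ │ │   │
├─┐ └─┘ ╷ │ │ │ ╵ ╶─┤
│ │↳ → ↑│↓│ │ │     │
│ └───┬─┘ │ │ └─────┤
│     │↓ ↲│ │       │
│ ┌─╴ │ ┌─┘ │ ╶───┐ │
│ │   │↓│   │     │ │
├─┘ ┌─┘ │ ╶─┴─┬─╴ │ │
│   │↓ ↲│     │   │ │
│ ╶─┤ ┌─┴─┬─┐ │ ┌─┘ │
│   │Q│   │ │ │ │   │
├─╴ │ ╵ ╷ │ │ │ │ ╷ │
│   │   │ │ │ │ │ │ │
│ ╶─┴───┘ ╵ │ └─┘ │ │
│           │     │ │
└───────────┴─────┴─┘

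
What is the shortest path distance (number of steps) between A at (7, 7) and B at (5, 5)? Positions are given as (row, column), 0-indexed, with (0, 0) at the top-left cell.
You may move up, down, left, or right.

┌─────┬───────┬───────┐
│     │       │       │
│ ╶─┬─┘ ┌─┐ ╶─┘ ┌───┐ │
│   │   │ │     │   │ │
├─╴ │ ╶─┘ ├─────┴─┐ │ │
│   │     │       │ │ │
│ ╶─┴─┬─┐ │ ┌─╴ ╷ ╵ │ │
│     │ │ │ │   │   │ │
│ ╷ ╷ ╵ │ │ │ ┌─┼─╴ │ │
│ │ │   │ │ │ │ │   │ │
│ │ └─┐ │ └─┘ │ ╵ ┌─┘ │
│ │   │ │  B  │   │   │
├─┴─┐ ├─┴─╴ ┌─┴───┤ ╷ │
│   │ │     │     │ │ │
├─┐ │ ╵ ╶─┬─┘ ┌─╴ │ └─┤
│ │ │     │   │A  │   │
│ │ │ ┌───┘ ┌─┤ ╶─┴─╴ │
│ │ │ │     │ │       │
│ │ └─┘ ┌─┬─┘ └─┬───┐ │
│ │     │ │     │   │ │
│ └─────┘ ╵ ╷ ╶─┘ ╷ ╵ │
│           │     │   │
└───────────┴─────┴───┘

Finding path from (7, 7) to (5, 5):
Path: (7,7) → (8,7) → (8,8) → (8,9) → (8,10) → (7,10) → (7,9) → (6,9) → (5,9) → (5,10) → (4,10) → (3,10) → (2,10) → (1,10) → (0,10) → (0,9) → (0,8) → (0,7) → (1,7) → (1,6) → (1,5) → (0,5) → (0,4) → (0,3) → (1,3) → (1,2) → (2,2) → (2,3) → (2,4) → (3,4) → (4,4) → (5,4) → (5,5)
Distance: 32 steps

Solution:

┌─────┬───────┬───────┐
│     │↓ ← ↰  │↓ ← ← ↰│
│ ╶─┬─┘ ┌─┐ ╶─┘ ┌───┐ │
│   │↓ ↲│ │↑ ← ↲│   │↑│
├─╴ │ ╶─┘ ├─────┴─┐ │ │
│   │↳ → ↓│       │ │↑│
│ ╶─┴─┬─┐ │ ┌─╴ ╷ ╵ │ │
│     │ │↓│ │   │   │↑│
│ ╷ ╷ ╵ │ │ │ ┌─┼─╴ │ │
│ │ │   │↓│ │ │ │   │↑│
│ │ └─┐ │ └─┘ │ ╵ ┌─┘ │
│ │   │ │↳ B  │   │↱ ↑│
├─┴─┐ ├─┴─╴ ┌─┴───┤ ╷ │
│   │ │     │     │↑│ │
├─┐ │ ╵ ╶─┬─┘ ┌─╴ │ └─┤
│ │ │     │   │A  │↑ ↰│
│ │ │ ┌───┘ ┌─┤ ╶─┴─╴ │
│ │ │ │     │ │↳ → → ↑│
│ │ └─┘ ┌─┬─┘ └─┬───┐ │
│ │     │ │     │   │ │
│ └─────┘ ╵ ╷ ╶─┘ ╷ ╵ │
│           │     │   │
└───────────┴─────┴───┘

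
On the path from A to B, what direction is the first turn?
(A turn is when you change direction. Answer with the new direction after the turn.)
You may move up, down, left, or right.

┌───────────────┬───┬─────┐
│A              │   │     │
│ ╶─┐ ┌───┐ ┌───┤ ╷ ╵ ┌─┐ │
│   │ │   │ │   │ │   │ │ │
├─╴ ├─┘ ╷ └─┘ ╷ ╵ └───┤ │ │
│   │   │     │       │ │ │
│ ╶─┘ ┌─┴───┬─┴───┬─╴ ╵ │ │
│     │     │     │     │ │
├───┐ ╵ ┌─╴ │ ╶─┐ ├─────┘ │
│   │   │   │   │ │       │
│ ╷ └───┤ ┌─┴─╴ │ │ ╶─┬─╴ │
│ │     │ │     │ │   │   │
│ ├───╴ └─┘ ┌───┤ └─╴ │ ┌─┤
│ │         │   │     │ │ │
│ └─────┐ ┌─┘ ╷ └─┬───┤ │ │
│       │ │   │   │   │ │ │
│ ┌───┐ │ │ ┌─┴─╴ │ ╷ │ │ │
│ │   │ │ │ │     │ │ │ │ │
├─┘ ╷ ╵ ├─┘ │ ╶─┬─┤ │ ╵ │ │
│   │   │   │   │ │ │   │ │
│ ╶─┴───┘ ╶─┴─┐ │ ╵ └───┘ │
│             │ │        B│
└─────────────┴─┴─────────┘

Directions: down, right, down, left, down, right, right, up, right, up, right, down, right, right, up, right, down, right, up, up, right, down, right, up, right, right, down, down, down, down, down, left, down, down, down, down, left, up, up, left, down, down, down, right, right, right
First turn direction: right

Solution:

┌───────────────┬───┬─────┐
│A              │↱ ↓│↱ → ↓│
│ ╶─┐ ┌───┐ ┌───┤ ╷ ╵ ┌─┐ │
│↳ ↓│ │↱ ↓│ │↱ ↓│↑│↳ ↑│ │↓│
├─╴ ├─┘ ╷ └─┘ ╷ ╵ └───┤ │ │
│↓ ↲│↱ ↑│↳ → ↑│↳ ↑    │ │↓│
│ ╶─┘ ┌─┴───┬─┴───┬─╴ ╵ │ │
│↳ → ↑│     │     │     │↓│
├───┐ ╵ ┌─╴ │ ╶─┐ ├─────┘ │
│   │   │   │   │ │      ↓│
│ ╷ └───┤ ┌─┴─╴ │ │ ╶─┬─╴ │
│ │     │ │     │ │   │↓ ↲│
│ ├───╴ └─┘ ┌───┤ └─╴ │ ┌─┤
│ │         │   │     │↓│ │
│ └─────┐ ┌─┘ ╷ └─┬───┤ │ │
│       │ │   │   │↓ ↰│↓│ │
│ ┌───┐ │ │ ┌─┴─╴ │ ╷ │ │ │
│ │   │ │ │ │     │↓│↑│↓│ │
├─┘ ╷ ╵ ├─┘ │ ╶─┬─┤ │ ╵ │ │
│   │   │   │   │ │↓│↑ ↲│ │
│ ╶─┴───┘ ╶─┴─┐ │ ╵ └───┘ │
│             │ │  ↳ → → B│
└─────────────┴─┴─────────┘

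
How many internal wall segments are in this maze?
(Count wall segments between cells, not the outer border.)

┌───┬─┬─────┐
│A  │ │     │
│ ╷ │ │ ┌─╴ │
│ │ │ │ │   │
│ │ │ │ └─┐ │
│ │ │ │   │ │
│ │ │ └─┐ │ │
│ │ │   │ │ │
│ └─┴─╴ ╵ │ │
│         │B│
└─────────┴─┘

Counting internal wall segments:
Total internal walls: 20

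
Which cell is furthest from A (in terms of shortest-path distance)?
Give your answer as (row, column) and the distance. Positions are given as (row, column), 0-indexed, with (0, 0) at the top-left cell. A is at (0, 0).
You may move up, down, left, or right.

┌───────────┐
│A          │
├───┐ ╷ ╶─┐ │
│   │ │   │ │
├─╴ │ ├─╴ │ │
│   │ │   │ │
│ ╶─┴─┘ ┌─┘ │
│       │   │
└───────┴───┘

Computing BFS distances from A to all cells:
Furthest cell: (1, 0)
Distance: 15 steps

Path from A to the furthest cell:

┌───────────┐
│A → → ↓    │
├───┐ ╷ ╶─┐ │
│B ↰│ │↳ ↓│ │
├─╴ │ ├─╴ │ │
│↱ ↑│ │↓ ↲│ │
│ ╶─┴─┘ ┌─┘ │
│↑ ← ← ↲│   │
└───────┴───┘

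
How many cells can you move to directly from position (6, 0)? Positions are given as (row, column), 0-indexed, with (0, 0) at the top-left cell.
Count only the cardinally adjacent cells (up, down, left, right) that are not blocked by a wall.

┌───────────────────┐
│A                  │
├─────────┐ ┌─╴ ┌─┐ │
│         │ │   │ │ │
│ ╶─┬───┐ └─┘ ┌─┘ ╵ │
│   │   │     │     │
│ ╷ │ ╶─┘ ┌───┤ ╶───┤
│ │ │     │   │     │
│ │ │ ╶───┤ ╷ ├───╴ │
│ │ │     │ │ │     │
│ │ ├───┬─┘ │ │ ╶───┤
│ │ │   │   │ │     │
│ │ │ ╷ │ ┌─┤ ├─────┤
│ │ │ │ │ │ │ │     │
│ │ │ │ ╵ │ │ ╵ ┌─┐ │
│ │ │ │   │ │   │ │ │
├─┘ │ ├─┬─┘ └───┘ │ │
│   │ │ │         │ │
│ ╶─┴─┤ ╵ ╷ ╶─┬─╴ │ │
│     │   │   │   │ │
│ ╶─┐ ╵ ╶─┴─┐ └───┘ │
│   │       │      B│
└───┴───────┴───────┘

Checking passable neighbors of (6, 0):
Neighbors: (5, 0), (7, 0)
Count: 2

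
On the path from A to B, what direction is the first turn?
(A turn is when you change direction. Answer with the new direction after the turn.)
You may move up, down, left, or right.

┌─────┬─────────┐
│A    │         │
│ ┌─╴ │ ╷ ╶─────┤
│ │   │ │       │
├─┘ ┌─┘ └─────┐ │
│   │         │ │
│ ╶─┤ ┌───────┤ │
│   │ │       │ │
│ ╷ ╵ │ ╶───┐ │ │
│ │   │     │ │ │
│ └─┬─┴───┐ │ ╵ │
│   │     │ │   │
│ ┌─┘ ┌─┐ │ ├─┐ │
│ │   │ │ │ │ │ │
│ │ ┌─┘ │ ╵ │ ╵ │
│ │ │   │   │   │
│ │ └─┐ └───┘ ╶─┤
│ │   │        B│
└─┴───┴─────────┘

Directions: right, right, down, left, down, left, down, right, down, right, up, up, right, up, up, right, down, right, right, right, down, down, down, down, down, down, left, down, right
First turn direction: down

Solution:

┌─────┬─────────┐
│A → ↓│↱ ↓      │
│ ┌─╴ │ ╷ ╶─────┤
│ │↓ ↲│↑│↳ → → ↓│
├─┘ ┌─┘ └─────┐ │
│↓ ↲│↱ ↑      │↓│
│ ╶─┤ ┌───────┤ │
│↳ ↓│↑│       │↓│
│ ╷ ╵ │ ╶───┐ │ │
│ │↳ ↑│     │ │↓│
│ └─┬─┴───┐ │ ╵ │
│   │     │ │  ↓│
│ ┌─┘ ┌─┐ │ ├─┐ │
│ │   │ │ │ │ │↓│
│ │ ┌─┘ │ ╵ │ ╵ │
│ │ │   │   │↓ ↲│
│ │ └─┐ └───┘ ╶─┤
│ │   │      ↳ B│
└─┴───┴─────────┘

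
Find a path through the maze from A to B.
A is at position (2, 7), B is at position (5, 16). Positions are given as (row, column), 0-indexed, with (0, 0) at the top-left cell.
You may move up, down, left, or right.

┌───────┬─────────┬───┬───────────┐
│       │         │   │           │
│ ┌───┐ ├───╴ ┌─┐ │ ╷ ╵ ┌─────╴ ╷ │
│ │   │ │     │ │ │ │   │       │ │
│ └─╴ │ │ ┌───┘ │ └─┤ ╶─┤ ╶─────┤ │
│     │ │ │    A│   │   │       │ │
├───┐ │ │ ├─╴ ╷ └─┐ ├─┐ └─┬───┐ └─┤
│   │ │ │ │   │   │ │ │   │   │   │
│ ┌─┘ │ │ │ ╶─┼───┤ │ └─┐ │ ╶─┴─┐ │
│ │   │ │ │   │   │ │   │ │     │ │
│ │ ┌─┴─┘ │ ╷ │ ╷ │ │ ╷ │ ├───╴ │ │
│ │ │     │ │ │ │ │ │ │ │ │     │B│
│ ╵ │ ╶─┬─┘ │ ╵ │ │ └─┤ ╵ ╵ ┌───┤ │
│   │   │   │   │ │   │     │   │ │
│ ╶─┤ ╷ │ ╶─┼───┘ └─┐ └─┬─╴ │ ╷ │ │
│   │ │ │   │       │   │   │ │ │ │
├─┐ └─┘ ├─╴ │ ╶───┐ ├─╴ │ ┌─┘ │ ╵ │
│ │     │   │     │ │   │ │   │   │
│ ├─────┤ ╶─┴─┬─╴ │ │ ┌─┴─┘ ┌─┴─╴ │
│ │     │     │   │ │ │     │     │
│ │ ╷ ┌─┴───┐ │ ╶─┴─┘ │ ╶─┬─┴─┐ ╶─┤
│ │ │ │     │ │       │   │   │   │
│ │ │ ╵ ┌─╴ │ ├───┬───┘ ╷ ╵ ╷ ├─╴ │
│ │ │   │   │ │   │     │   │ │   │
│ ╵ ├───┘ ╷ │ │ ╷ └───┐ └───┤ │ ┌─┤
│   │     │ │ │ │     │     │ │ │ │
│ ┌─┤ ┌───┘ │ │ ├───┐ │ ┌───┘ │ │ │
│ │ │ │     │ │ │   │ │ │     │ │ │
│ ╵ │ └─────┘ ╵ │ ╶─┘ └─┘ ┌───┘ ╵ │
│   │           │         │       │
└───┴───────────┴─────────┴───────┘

Finding the shortest path from (2, 7) to (5, 16):
Path length: 56 steps
Directions: left → down → left → down → down → down → left → down → right → down → left → down → right → right → down → down → down → down → down → right → up → up → up → right → down → right → right → down → down → right → right → up → right → right → up → up → up → left → down → left → up → left → up → right → right → up → right → up → up → right → down → down → right → up → up → up

Solution:

┌───────┬─────────┬───┬───────────┐
│       │         │   │           │
│ ┌───┐ ├───╴ ┌─┐ │ ╷ ╵ ┌─────╴ ╷ │
│ │   │ │     │ │ │ │   │       │ │
│ └─╴ │ │ ┌───┘ │ └─┤ ╶─┤ ╶─────┤ │
│     │ │ │  ↓ A│   │   │       │ │
├───┐ │ │ ├─╴ ╷ └─┐ ├─┐ └─┬───┐ └─┤
│   │ │ │ │↓ ↲│   │ │ │   │   │   │
│ ┌─┘ │ │ │ ╶─┼───┤ │ └─┐ │ ╶─┴─┐ │
│ │   │ │ │↓  │   │ │   │ │     │ │
│ │ ┌─┴─┘ │ ╷ │ ╷ │ │ ╷ │ ├───╴ │ │
│ │ │     │↓│ │ │ │ │ │ │ │     │B│
│ ╵ │ ╶─┬─┘ │ ╵ │ │ └─┤ ╵ ╵ ┌───┤ │
│   │   │↓ ↲│   │ │   │     │↱ ↓│↑│
│ ╶─┤ ╷ │ ╶─┼───┘ └─┐ └─┬─╴ │ ╷ │ │
│   │ │ │↳ ↓│       │   │   │↑│↓│↑│
├─┐ └─┘ ├─╴ │ ╶───┐ ├─╴ │ ┌─┘ │ ╵ │
│ │     │↓ ↲│     │ │   │ │↱ ↑│↳ ↑│
│ ├─────┤ ╶─┴─┬─╴ │ │ ┌─┴─┘ ┌─┴─╴ │
│ │     │↳ → ↓│   │ │ │↱ → ↑│     │
│ │ ╷ ┌─┴───┐ │ ╶─┴─┘ │ ╶─┬─┴─┐ ╶─┤
│ │ │ │     │↓│       │↑ ↰│↓ ↰│   │
│ │ │ ╵ ┌─╴ │ ├───┬───┘ ╷ ╵ ╷ ├─╴ │
│ │ │   │   │↓│↱ ↓│     │↑ ↲│↑│   │
│ ╵ ├───┘ ╷ │ │ ╷ └───┐ └───┤ │ ┌─┤
│   │     │ │↓│↑│↳ → ↓│     │↑│ │ │
│ ┌─┤ ┌───┘ │ │ ├───┐ │ ┌───┘ │ │ │
│ │ │ │     │↓│↑│   │↓│ │↱ → ↑│ │ │
│ ╵ │ └─────┘ ╵ │ ╶─┘ └─┘ ┌───┘ ╵ │
│   │        ↳ ↑│    ↳ → ↑│       │
└───┴───────────┴─────────┴───────┘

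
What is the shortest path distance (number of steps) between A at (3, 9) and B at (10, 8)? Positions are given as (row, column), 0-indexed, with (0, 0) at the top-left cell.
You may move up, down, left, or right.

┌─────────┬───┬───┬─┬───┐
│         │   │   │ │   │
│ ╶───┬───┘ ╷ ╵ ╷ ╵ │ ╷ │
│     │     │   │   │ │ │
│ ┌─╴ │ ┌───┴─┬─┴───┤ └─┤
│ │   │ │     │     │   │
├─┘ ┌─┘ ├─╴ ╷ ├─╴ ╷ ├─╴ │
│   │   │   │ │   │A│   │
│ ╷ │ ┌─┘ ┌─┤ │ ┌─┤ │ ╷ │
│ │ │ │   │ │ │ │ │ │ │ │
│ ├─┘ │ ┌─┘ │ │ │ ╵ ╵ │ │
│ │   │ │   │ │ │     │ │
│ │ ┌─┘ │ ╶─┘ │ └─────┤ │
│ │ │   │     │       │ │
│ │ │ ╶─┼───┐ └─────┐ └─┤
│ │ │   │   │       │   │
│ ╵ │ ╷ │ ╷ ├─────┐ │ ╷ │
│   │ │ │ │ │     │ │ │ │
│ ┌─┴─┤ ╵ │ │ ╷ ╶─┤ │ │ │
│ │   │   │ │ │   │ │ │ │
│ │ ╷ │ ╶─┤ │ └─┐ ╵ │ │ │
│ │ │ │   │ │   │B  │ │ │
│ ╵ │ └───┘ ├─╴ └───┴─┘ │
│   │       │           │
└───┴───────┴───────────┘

Finding path from (3, 9) to (10, 8):
Path: (3,9) → (2,9) → (2,8) → (3,8) → (3,7) → (4,7) → (5,7) → (6,7) → (6,8) → (6,9) → (6,10) → (7,10) → (7,11) → (8,11) → (9,11) → (10,11) → (11,11) → (11,10) → (11,9) → (11,8) → (11,7) → (10,7) → (10,6) → (9,6) → (8,6) → (8,7) → (9,7) → (9,8) → (10,8)
Distance: 28 steps

Solution:

┌─────────┬───┬───┬─┬───┐
│         │   │   │ │   │
│ ╶───┬───┘ ╷ ╵ ╷ ╵ │ ╷ │
│     │     │   │   │ │ │
│ ┌─╴ │ ┌───┴─┬─┴───┤ └─┤
│ │   │ │     │  ↓ ↰│   │
├─┘ ┌─┘ ├─╴ ╷ ├─╴ ╷ ├─╴ │
│   │   │   │ │↓ ↲│A│   │
│ ╷ │ ┌─┘ ┌─┤ │ ┌─┤ │ ╷ │
│ │ │ │   │ │ │↓│ │ │ │ │
│ ├─┘ │ ┌─┘ │ │ │ ╵ ╵ │ │
│ │   │ │   │ │↓│     │ │
│ │ ┌─┘ │ ╶─┘ │ └─────┤ │
│ │ │   │     │↳ → → ↓│ │
│ │ │ ╶─┼───┐ └─────┐ └─┤
│ │ │   │   │       │↳ ↓│
│ ╵ │ ╷ │ ╷ ├─────┐ │ ╷ │
│   │ │ │ │ │↱ ↓  │ │ │↓│
│ ┌─┴─┤ ╵ │ │ ╷ ╶─┤ │ │ │
│ │   │   │ │↑│↳ ↓│ │ │↓│
│ │ ╷ │ ╶─┤ │ └─┐ ╵ │ │ │
│ │ │ │   │ │↑ ↰│B  │ │↓│
│ ╵ │ └───┘ ├─╴ └───┴─┘ │
│   │       │  ↑ ← ← ← ↲│
└───┴───────┴───────────┘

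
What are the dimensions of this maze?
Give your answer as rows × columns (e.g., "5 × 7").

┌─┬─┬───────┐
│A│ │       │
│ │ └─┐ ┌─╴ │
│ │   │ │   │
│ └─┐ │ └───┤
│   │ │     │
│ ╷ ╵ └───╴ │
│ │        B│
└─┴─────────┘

Counting the maze dimensions:
Rows (vertical): 4
Columns (horizontal): 6
Dimensions: 4 × 6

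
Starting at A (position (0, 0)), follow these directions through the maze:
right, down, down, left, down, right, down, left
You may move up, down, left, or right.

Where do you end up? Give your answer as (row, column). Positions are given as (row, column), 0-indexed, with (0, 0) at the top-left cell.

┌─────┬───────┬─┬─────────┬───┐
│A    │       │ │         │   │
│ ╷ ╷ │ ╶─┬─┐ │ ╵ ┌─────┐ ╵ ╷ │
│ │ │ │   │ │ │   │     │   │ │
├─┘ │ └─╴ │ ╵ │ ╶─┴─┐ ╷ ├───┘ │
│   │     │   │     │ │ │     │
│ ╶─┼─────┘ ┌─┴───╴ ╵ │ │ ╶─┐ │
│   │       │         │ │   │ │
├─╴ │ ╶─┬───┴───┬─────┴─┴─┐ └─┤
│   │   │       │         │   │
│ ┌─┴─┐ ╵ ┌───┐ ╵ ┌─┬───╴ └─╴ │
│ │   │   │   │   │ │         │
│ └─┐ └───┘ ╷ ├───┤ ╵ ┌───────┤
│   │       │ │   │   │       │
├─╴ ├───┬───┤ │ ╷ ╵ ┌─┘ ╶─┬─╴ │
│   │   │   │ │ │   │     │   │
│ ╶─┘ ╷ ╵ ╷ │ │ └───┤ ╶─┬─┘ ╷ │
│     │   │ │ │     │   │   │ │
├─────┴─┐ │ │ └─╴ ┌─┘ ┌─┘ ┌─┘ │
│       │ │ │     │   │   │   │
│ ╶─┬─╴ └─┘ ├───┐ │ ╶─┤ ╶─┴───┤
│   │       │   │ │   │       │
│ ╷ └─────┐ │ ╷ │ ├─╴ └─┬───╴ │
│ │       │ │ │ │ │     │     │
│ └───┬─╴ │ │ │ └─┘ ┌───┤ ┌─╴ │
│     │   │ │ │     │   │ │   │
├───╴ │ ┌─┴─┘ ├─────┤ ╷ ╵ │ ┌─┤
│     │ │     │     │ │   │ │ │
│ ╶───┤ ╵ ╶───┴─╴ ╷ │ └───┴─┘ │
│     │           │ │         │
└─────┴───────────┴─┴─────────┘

Following directions step by step:
Start: (0, 0)
  right: (0, 0) → (0, 1)
  down: (0, 1) → (1, 1)
  down: (1, 1) → (2, 1)
  left: (2, 1) → (2, 0)
  down: (2, 0) → (3, 0)
  right: (3, 0) → (3, 1)
  down: (3, 1) → (4, 1)
  left: (4, 1) → (4, 0)
Final position: (4, 0)

Path taken:

┌─────┬───────┬─┬─────────┬───┐
│A ↓  │       │ │         │   │
│ ╷ ╷ │ ╶─┬─┐ │ ╵ ┌─────┐ ╵ ╷ │
│ │↓│ │   │ │ │   │     │   │ │
├─┘ │ └─╴ │ ╵ │ ╶─┴─┐ ╷ ├───┘ │
│↓ ↲│     │   │     │ │ │     │
│ ╶─┼─────┘ ┌─┴───╴ ╵ │ │ ╶─┐ │
│↳ ↓│       │         │ │   │ │
├─╴ │ ╶─┬───┴───┬─────┴─┴─┐ └─┤
│B ↲│   │       │         │   │
│ ┌─┴─┐ ╵ ┌───┐ ╵ ┌─┬───╴ └─╴ │
│ │   │   │   │   │ │         │
│ └─┐ └───┘ ╷ ├───┤ ╵ ┌───────┤
│   │       │ │   │   │       │
├─╴ ├───┬───┤ │ ╷ ╵ ┌─┘ ╶─┬─╴ │
│   │   │   │ │ │   │     │   │
│ ╶─┘ ╷ ╵ ╷ │ │ └───┤ ╶─┬─┘ ╷ │
│     │   │ │ │     │   │   │ │
├─────┴─┐ │ │ └─╴ ┌─┘ ┌─┘ ┌─┘ │
│       │ │ │     │   │   │   │
│ ╶─┬─╴ └─┘ ├───┐ │ ╶─┤ ╶─┴───┤
│   │       │   │ │   │       │
│ ╷ └─────┐ │ ╷ │ ├─╴ └─┬───╴ │
│ │       │ │ │ │ │     │     │
│ └───┬─╴ │ │ │ └─┘ ┌───┤ ┌─╴ │
│     │   │ │ │     │   │ │   │
├───╴ │ ┌─┴─┘ ├─────┤ ╷ ╵ │ ┌─┤
│     │ │     │     │ │   │ │ │
│ ╶───┤ ╵ ╶───┴─╴ ╷ │ └───┴─┘ │
│     │           │ │         │
└─────┴───────────┴─┴─────────┘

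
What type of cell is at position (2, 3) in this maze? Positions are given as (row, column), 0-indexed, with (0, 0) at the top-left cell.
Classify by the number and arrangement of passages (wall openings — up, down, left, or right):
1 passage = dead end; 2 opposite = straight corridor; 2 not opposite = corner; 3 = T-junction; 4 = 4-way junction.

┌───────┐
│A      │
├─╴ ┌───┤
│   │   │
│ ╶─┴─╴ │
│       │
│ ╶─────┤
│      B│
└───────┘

Checking cell at (2, 3):
Number of passages: 2
Cell type: corner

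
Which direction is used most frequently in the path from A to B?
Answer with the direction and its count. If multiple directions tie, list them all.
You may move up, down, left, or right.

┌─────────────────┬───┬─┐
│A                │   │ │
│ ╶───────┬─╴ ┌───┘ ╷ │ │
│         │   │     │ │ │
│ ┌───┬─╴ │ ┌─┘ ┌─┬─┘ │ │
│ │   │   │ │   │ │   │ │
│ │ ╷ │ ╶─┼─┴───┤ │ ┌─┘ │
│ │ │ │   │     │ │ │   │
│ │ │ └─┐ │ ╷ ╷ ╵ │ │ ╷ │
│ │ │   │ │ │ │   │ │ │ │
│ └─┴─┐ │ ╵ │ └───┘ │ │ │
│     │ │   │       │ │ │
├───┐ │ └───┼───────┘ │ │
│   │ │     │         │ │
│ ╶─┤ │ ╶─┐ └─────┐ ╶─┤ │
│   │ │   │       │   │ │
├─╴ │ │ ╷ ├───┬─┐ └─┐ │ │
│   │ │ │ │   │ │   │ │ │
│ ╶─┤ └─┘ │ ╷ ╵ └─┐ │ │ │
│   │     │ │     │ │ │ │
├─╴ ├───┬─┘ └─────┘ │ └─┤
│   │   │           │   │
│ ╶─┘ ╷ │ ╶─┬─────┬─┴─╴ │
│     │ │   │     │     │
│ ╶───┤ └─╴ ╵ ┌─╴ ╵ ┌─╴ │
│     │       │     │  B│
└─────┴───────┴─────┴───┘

Directions: down, down, down, down, down, right, right, down, down, down, down, right, right, up, up, left, up, right, right, down, right, right, right, down, right, down, down, left, left, left, left, left, down, right, down, right, up, right, right, down, right, up, right, right, down
Counts: {'down': 17, 'right': 17, 'up': 5, 'left': 6}
Most common: down and right (tied at 17 times each)

Solution:

┌─────────────────┬───┬─┐
│A                │   │ │
│ ╶───────┬─╴ ┌───┘ ╷ │ │
│↓        │   │     │ │ │
│ ┌───┬─╴ │ ┌─┘ ┌─┬─┘ │ │
│↓│   │   │ │   │ │   │ │
│ │ ╷ │ ╶─┼─┴───┤ │ ┌─┘ │
│↓│ │ │   │     │ │ │   │
│ │ │ └─┐ │ ╷ ╷ ╵ │ │ ╷ │
│↓│ │   │ │ │ │   │ │ │ │
│ └─┴─┐ │ ╵ │ └───┘ │ │ │
│↳ → ↓│ │   │       │ │ │
├───┐ │ └───┼───────┘ │ │
│   │↓│↱ → ↓│         │ │
│ ╶─┤ │ ╶─┐ └─────┐ ╶─┤ │
│   │↓│↑ ↰│↳ → → ↓│   │ │
├─╴ │ │ ╷ ├───┬─┐ └─┐ │ │
│   │↓│ │↑│   │ │↳ ↓│ │ │
│ ╶─┤ └─┘ │ ╷ ╵ └─┐ │ │ │
│   │↳ → ↑│ │     │↓│ │ │
├─╴ ├───┬─┘ └─────┘ │ └─┤
│   │   │↓ ← ← ← ← ↲│   │
│ ╶─┘ ╷ │ ╶─┬─────┬─┴─╴ │
│     │ │↳ ↓│↱ → ↓│↱ → ↓│
│ ╶───┤ └─╴ ╵ ┌─╴ ╵ ┌─╴ │
│     │    ↳ ↑│  ↳ ↑│  B│
└─────┴───────┴─────┴───┘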